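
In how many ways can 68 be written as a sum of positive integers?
3087735

p(n) counts ways to write n as a sum of positive integers (order ignored).
Euler's pentagonal recurrence: p(k) = p(k-1) + p(k-2) - p(k-5) - p(k-7) + p(k-12) + p(k-15) - ... (offsets j(3j∓1)/2, signs ++--, p(0)=1, p(<0)=0).
DP table for k = 0..67: p(0)=1, p(1)=1, p(2)=2, p(3)=3, p(4)=5, p(5)=7, p(6)=11, p(7)=15, p(8)=22, p(9)=30, p(10)=42, p(11)=56, p(12)=77, p(13)=101, p(14)=135, p(15)=176, p(16)=231, p(17)=297, p(18)=385, p(19)=490, p(20)=627, p(21)=792, p(22)=1002, p(23)=1255, p(24)=1575, p(25)=1958, p(26)=2436, p(27)=3010, p(28)=3718, p(29)=4565, p(30)=5604, p(31)=6842, p(32)=8349, p(33)=10143, p(34)=12310, p(35)=14883, p(36)=17977, p(37)=21637, p(38)=26015, p(39)=31185, p(40)=37338, p(41)=44583, p(42)=53174, p(43)=63261, p(44)=75175, p(45)=89134, p(46)=105558, p(47)=124754, p(48)=147273, p(49)=173525, p(50)=204226, p(51)=239943, p(52)=281589, p(53)=329931, p(54)=386155, p(55)=451276, p(56)=526823, p(57)=614154, p(58)=715220, p(59)=831820, p(60)=966467, p(61)=1121505, p(62)=1300156, p(63)=1505499, p(64)=1741630, p(65)=2012558, p(66)=2323520, p(67)=2679689.
Final step: p(68) = p(67) + p(66) - p(63) - p(61) + p(56) + p(53) - p(46) - p(42) + p(33) + p(28) - p(17) - p(11)
= 2679689 + 2323520 - 1505499 - 1121505 + 526823 + 329931 - 105558 - 53174 + 10143 + 3718 - 297 - 56
= 3087735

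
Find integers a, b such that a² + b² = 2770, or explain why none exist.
13² + 51² (a=13, b=51)

Factorization: 2770 = 2 × 5 × 277
By Fermat: n is sum of two squares iff every prime p ≡ 3 (mod 4) appears to even power.
All primes ≡ 3 (mod 4) appear to even power.
Search a = 0, 1, 2, … for 2770 - a² a perfect square: first hit at a = 13: 2770 - 169 = 2601 = 51².
2770 = 13² + 51² = 169 + 2601 ✓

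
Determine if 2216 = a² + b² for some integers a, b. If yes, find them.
10² + 46² (a=10, b=46)

Factorization: 2216 = 2^3 × 277
By Fermat: n is sum of two squares iff every prime p ≡ 3 (mod 4) appears to even power.
All primes ≡ 3 (mod 4) appear to even power.
Search a = 0, 1, 2, … for 2216 - a² a perfect square: first hit at a = 10: 2216 - 100 = 2116 = 46².
2216 = 10² + 46² = 100 + 2116 ✓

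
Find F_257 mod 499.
29

Matrix identity: Q^n = [[F_(n+1), F_n], [F_n, F_(n-1)]] with Q = [[1,1],[1,0]].
n = 257 = 100000001₂. Square-and-multiply, entries mod 499:
Q^1 = [[1,1],[1,0]]
Q^2 = (Q^1)² = [[2,1],[1,1]]
Q^4 = (Q^2)² = [[5,3],[3,2]]
Q^8 = (Q^4)² = [[34,21],[21,13]]
Q^16 = (Q^8)² = [[100,488],[488,111]]
Q^32 = (Q^16)² = [[141,174],[174,466]]
Q^64 = (Q^32)² = [[257,329],[329,427]]
Q^128 = (Q^64)² = [[139,486],[486,152]]
Q^257 = (Q^128)²·Q = [[238,29],[29,209]]
F_257 mod 499 = Q^257[0][1] = 29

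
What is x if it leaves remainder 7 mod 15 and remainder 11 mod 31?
352

Using Chinese Remainder Theorem:
M = 15 × 31 = 465
M1 = 31, M2 = 15
y1 = 31^(-1) mod 15 = 1
y2 = 15^(-1) mod 31 = 29
x = (7×31×1 + 11×15×29) mod 465 = 352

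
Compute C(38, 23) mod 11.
4

Using Lucas' theorem:
Write n=38 and k=23 in base 11:
n in base 11: [3, 5]
k in base 11: [2, 1]
C(38,23) mod 11 = ∏ C(n_i, k_i) mod 11
Digit binomials (mod 11): C(3,2) = 3; C(5,1) = 5
Product: 3 × 5 = 15 ≡ 4 (mod 11)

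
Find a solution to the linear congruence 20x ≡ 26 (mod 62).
x ≡ 23 (mod 31)

gcd(20, 62) = 2, which divides 26, so solutions exist.
Divide through by 2: 10x ≡ 13 (mod 31).
Find 10^(-1) mod 31 by the extended Euclidean algorithm:
31 = 3 × 10 + 1  ⟹  1 = (1)·31 + (-3)·10
So (-3)·10 ≡ 1 (mod 31), i.e. 10^(-1) ≡ -3 ≡ 28 (mod 31).
x ≡ 28 × 13 = 364 ≡ 23 (mod 31).
Check: 20 × 23 = 460 ≡ 26 (mod 62).
x ≡ 23 (mod 31), giving 2 solutions mod 62.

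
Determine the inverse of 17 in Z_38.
9

gcd(17, 38) = 1, so the inverse exists.
Extended Euclidean algorithm on (38, 17):
38 = 2 × 17 + 4  ⟹  4 = (1)·38 + (-2)·17
17 = 4 × 4 + 1  ⟹  1 = (-4)·38 + (9)·17
So (9)·17 ≡ 1 (mod 38), i.e. 17^(-1) ≡ 9 (mod 38).
Check: 17 × 9 = 153 ≡ 1 (mod 38)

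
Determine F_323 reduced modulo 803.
486

Matrix identity: Q^n = [[F_(n+1), F_n], [F_n, F_(n-1)]] with Q = [[1,1],[1,0]].
n = 323 = 101000011₂. Square-and-multiply, entries mod 803:
Q^1 = [[1,1],[1,0]]
Q^2 = (Q^1)² = [[2,1],[1,1]]
Q^5 = (Q^2)²·Q = [[8,5],[5,3]]
Q^10 = (Q^5)² = [[89,55],[55,34]]
Q^20 = (Q^10)² = [[507,341],[341,166]]
Q^40 = (Q^20)² = [[738,638],[638,100]]
Q^80 = (Q^40)² = [[133,649],[649,287]]
Q^161 = (Q^80)²·Q = [[12,452],[452,363]]
Q^323 = (Q^161)²·Q = [[553,486],[486,67]]
F_323 mod 803 = Q^323[0][1] = 486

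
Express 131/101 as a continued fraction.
[1; 3, 2, 1, 2, 1, 2]

Euclidean algorithm steps:
131 = 1 × 101 + 30
101 = 3 × 30 + 11
30 = 2 × 11 + 8
11 = 1 × 8 + 3
8 = 2 × 3 + 2
3 = 1 × 2 + 1
2 = 2 × 1 + 0
Continued fraction: [1; 3, 2, 1, 2, 1, 2]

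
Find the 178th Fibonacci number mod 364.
211

Matrix identity: Q^n = [[F_(n+1), F_n], [F_n, F_(n-1)]] with Q = [[1,1],[1,0]].
n = 178 = 10110010₂. Square-and-multiply, entries mod 364:
Q^1 = [[1,1],[1,0]]
Q^2 = (Q^1)² = [[2,1],[1,1]]
Q^5 = (Q^2)²·Q = [[8,5],[5,3]]
Q^11 = (Q^5)²·Q = [[144,89],[89,55]]
Q^22 = (Q^11)² = [[265,239],[239,26]]
Q^44 = (Q^22)² = [[310,25],[25,285]]
Q^89 = (Q^44)²·Q = [[216,265],[265,315]]
Q^178 = (Q^89)² = [[37,211],[211,190]]
F_178 mod 364 = Q^178[0][1] = 211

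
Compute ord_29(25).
7

29 is prime, so ord(25) divides φ(29) = 28.
Divisors of 28: 1, 2, 4, 7, 14, 28.
Repeated squaring: 25^1 ≡ 25, 25^2 ≡ 16, 25^4 ≡ 24, 25^8 ≡ 25, 25^16 ≡ 16 (mod 29).
Test 25^d mod 29 for each divisor d in increasing order:
25^1 ≡ 25
25^2 ≡ 16
25^4 ≡ 24
25^7 = 25^4·25^2·25^1 ≡ 1  ← first divisor giving 1
The order is 7.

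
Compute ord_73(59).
72

73 is prime, so ord(59) divides φ(73) = 72.
Divisors of 72: 1, 2, 3, 4, 6, 8, 9, 12, 18, 24, 36, 72.
Repeated squaring: 59^1 ≡ 59, 59^2 ≡ 50, 59^4 ≡ 18, 59^8 ≡ 32, 59^16 ≡ 2, 59^32 ≡ 4, 59^64 ≡ 16 (mod 73).
Test 59^d mod 73 for each divisor d in increasing order:
59^1 ≡ 59
59^2 ≡ 50
59^3 = 59^2·59^1 ≡ 30
59^4 ≡ 18
59^6 = 59^4·59^2 ≡ 24
59^8 ≡ 32
59^9 = 59^8·59^1 ≡ 63
59^12 = 59^8·59^4 ≡ 65
59^18 = 59^16·59^2 ≡ 27
59^24 = 59^16·59^8 ≡ 64
59^36 = 59^32·59^4 ≡ 72
59^72 = 59^64·59^8 ≡ 1  ← first divisor giving 1
The order is 72.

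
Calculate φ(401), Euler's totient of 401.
400

401 = 401
φ(n) = n × ∏(1 - 1/p) for each prime p dividing n
φ(401) = 401 × (1 - 1/401) = 400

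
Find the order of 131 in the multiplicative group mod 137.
136

137 is prime, so ord(131) divides φ(137) = 136.
Divisors of 136: 1, 2, 4, 8, 17, 34, 68, 136.
Repeated squaring: 131^1 ≡ 131, 131^2 ≡ 36, 131^4 ≡ 63, 131^8 ≡ 133, 131^16 ≡ 16, 131^32 ≡ 119, 131^64 ≡ 50, 131^128 ≡ 34 (mod 137).
Test 131^d mod 137 for each divisor d in increasing order:
131^1 ≡ 131
131^2 ≡ 36
131^4 ≡ 63
131^8 ≡ 133
131^17 = 131^16·131^1 ≡ 41
131^34 = 131^32·131^2 ≡ 37
131^68 = 131^64·131^4 ≡ 136
131^136 = 131^128·131^8 ≡ 1  ← first divisor giving 1
The order is 136.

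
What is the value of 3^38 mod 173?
73

Repeated squaring. Binary of 38 = 100110.
3^1 ≡ 3 (mod 173); 3^2 ≡ 9 (mod 173); 3^4 ≡ 81 (mod 173); 3^8 ≡ 160 (mod 173); 3^16 ≡ 169 (mod 173); 3^32 ≡ 16 (mod 173)
3^38 = 3^2 × 3^4 × 3^32 ≡ 73 (mod 173)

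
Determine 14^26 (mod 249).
229

Repeated squaring. Binary of 26 = 11010.
14^1 ≡ 14 (mod 249); 14^2 ≡ 196 (mod 249); 14^4 ≡ 70 (mod 249); 14^8 ≡ 169 (mod 249); 14^16 ≡ 175 (mod 249)
14^26 = 14^2 × 14^8 × 14^16 ≡ 229 (mod 249)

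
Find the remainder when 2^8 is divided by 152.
104

Repeated squaring. Binary of 8 = 1000.
2^1 ≡ 2 (mod 152); 2^2 ≡ 4 (mod 152); 2^4 ≡ 16 (mod 152); 2^8 ≡ 104 (mod 152)
2^8 = 2^8 ≡ 104 (mod 152)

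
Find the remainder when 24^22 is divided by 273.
270

Repeated squaring. Binary of 22 = 10110.
24^1 ≡ 24 (mod 273); 24^2 ≡ 30 (mod 273); 24^4 ≡ 81 (mod 273); 24^8 ≡ 9 (mod 273); 24^16 ≡ 81 (mod 273)
24^22 = 24^2 × 24^4 × 24^16 ≡ 270 (mod 273)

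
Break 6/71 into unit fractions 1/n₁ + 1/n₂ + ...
1/12 + 1/852

Greedy algorithm:
6/71: ceiling(71/6) = 12, use 1/12
1/852: ceiling(852/1) = 852, use 1/852
Result: 6/71 = 1/12 + 1/852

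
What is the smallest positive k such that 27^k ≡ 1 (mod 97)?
16

97 is prime, so ord(27) divides φ(97) = 96.
Divisors of 96: 1, 2, 3, 4, 6, 8, 12, 16, 24, 32, 48, 96.
Repeated squaring: 27^1 ≡ 27, 27^2 ≡ 50, 27^4 ≡ 75, 27^8 ≡ 96, 27^16 ≡ 1, 27^32 ≡ 1, 27^64 ≡ 1 (mod 97).
Test 27^d mod 97 for each divisor d in increasing order:
27^1 ≡ 27
27^2 ≡ 50
27^3 = 27^2·27^1 ≡ 89
27^4 ≡ 75
27^6 = 27^4·27^2 ≡ 64
27^8 ≡ 96
27^12 = 27^8·27^4 ≡ 22
27^16 ≡ 1  ← first divisor giving 1
The order is 16.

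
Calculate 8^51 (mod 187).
19

Repeated squaring. Binary of 51 = 110011.
8^1 ≡ 8 (mod 187); 8^2 ≡ 64 (mod 187); 8^4 ≡ 169 (mod 187); 8^8 ≡ 137 (mod 187); 8^16 ≡ 69 (mod 187); 8^32 ≡ 86 (mod 187)
8^51 = 8^1 × 8^2 × 8^16 × 8^32 ≡ 19 (mod 187)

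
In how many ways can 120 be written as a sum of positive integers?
1844349560

p(n) counts ways to write n as a sum of positive integers (order ignored).
Euler's pentagonal recurrence: p(k) = p(k-1) + p(k-2) - p(k-5) - p(k-7) + p(k-12) + p(k-15) - ... (offsets j(3j∓1)/2, signs ++--, p(0)=1, p(<0)=0).
DP table for k = 0..119: p(0)=1, p(1)=1, p(2)=2, p(3)=3, p(4)=5, p(5)=7, p(6)=11, p(7)=15, p(8)=22, p(9)=30, p(10)=42, p(11)=56, p(12)=77, p(13)=101, p(14)=135, p(15)=176, p(16)=231, p(17)=297, p(18)=385, p(19)=490, p(20)=627, p(21)=792, p(22)=1002, p(23)=1255, p(24)=1575, p(25)=1958, p(26)=2436, p(27)=3010, p(28)=3718, p(29)=4565, p(30)=5604, p(31)=6842, p(32)=8349, p(33)=10143, p(34)=12310, p(35)=14883, p(36)=17977, p(37)=21637, p(38)=26015, p(39)=31185, p(40)=37338, p(41)=44583, p(42)=53174, p(43)=63261, p(44)=75175, p(45)=89134, p(46)=105558, p(47)=124754, p(48)=147273, p(49)=173525, p(50)=204226, p(51)=239943, p(52)=281589, p(53)=329931, p(54)=386155, p(55)=451276, p(56)=526823, p(57)=614154, p(58)=715220, p(59)=831820, p(60)=966467, p(61)=1121505, p(62)=1300156, p(63)=1505499, p(64)=1741630, p(65)=2012558, p(66)=2323520, p(67)=2679689, p(68)=3087735, p(69)=3554345, p(70)=4087968, p(71)=4697205, p(72)=5392783, p(73)=6185689, p(74)=7089500, p(75)=8118264, p(76)=9289091, p(77)=10619863, p(78)=12132164, p(79)=13848650, p(80)=15796476, p(81)=18004327, p(82)=20506255, p(83)=23338469, p(84)=26543660, p(85)=30167357, p(86)=34262962, p(87)=38887673, p(88)=44108109, p(89)=49995925, p(90)=56634173, p(91)=64112359, p(92)=72533807, p(93)=82010177, p(94)=92669720, p(95)=104651419, p(96)=118114304, p(97)=133230930, p(98)=150198136, p(99)=169229875, p(100)=190569292, p(101)=214481126, p(102)=241265379, p(103)=271248950, p(104)=304801365, p(105)=342325709, p(106)=384276336, p(107)=431149389, p(108)=483502844, p(109)=541946240, p(110)=607163746, p(111)=679903203, p(112)=761002156, p(113)=851376628, p(114)=952050665, p(115)=1064144451, p(116)=1188908248, p(117)=1327710076, p(118)=1482074143, p(119)=1653668665.
Final step: p(120) = p(119) + p(118) - p(115) - p(113) + p(108) + p(105) - p(98) - p(94) + p(85) + p(80) - p(69) - p(63) + p(50) + p(43) - p(28) - p(20) + p(3)
= 1653668665 + 1482074143 - 1064144451 - 851376628 + 483502844 + 342325709 - 150198136 - 92669720 + 30167357 + 15796476 - 3554345 - 1505499 + 204226 + 63261 - 3718 - 627 + 3
= 1844349560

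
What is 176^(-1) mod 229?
108

gcd(176, 229) = 1, so the inverse exists.
Extended Euclidean algorithm on (229, 176):
229 = 1 × 176 + 53  ⟹  53 = (1)·229 + (-1)·176
176 = 3 × 53 + 17  ⟹  17 = (-3)·229 + (4)·176
53 = 3 × 17 + 2  ⟹  2 = (10)·229 + (-13)·176
17 = 8 × 2 + 1  ⟹  1 = (-83)·229 + (108)·176
So (108)·176 ≡ 1 (mod 229), i.e. 176^(-1) ≡ 108 (mod 229).
Check: 176 × 108 = 19008 ≡ 1 (mod 229)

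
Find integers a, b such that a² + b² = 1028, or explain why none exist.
2² + 32² (a=2, b=32)

Factorization: 1028 = 2^2 × 257
By Fermat: n is sum of two squares iff every prime p ≡ 3 (mod 4) appears to even power.
All primes ≡ 3 (mod 4) appear to even power.
Search a = 0, 1, 2, … for 1028 - a² a perfect square: first hit at a = 2: 1028 - 4 = 1024 = 32².
1028 = 2² + 32² = 4 + 1024 ✓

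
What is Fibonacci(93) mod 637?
359

Matrix identity: Q^n = [[F_(n+1), F_n], [F_n, F_(n-1)]] with Q = [[1,1],[1,0]].
n = 93 = 1011101₂. Square-and-multiply, entries mod 637:
Q^1 = [[1,1],[1,0]]
Q^2 = (Q^1)² = [[2,1],[1,1]]
Q^5 = (Q^2)²·Q = [[8,5],[5,3]]
Q^11 = (Q^5)²·Q = [[144,89],[89,55]]
Q^23 = (Q^11)²·Q = [[504,629],[629,512]]
Q^46 = (Q^23)² = [[554,153],[153,401]]
Q^93 = (Q^46)²·Q = [[601,359],[359,242]]
F_93 mod 637 = Q^93[0][1] = 359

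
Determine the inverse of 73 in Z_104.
57

gcd(73, 104) = 1, so the inverse exists.
Extended Euclidean algorithm on (104, 73):
104 = 1 × 73 + 31  ⟹  31 = (1)·104 + (-1)·73
73 = 2 × 31 + 11  ⟹  11 = (-2)·104 + (3)·73
31 = 2 × 11 + 9  ⟹  9 = (5)·104 + (-7)·73
11 = 1 × 9 + 2  ⟹  2 = (-7)·104 + (10)·73
9 = 4 × 2 + 1  ⟹  1 = (33)·104 + (-47)·73
So (-47)·73 ≡ 1 (mod 104), i.e. 73^(-1) ≡ -47 ≡ 57 (mod 104).
Check: 73 × 57 = 4161 ≡ 1 (mod 104)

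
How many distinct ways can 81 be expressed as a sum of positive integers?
18004327

p(n) counts ways to write n as a sum of positive integers (order ignored).
Euler's pentagonal recurrence: p(k) = p(k-1) + p(k-2) - p(k-5) - p(k-7) + p(k-12) + p(k-15) - ... (offsets j(3j∓1)/2, signs ++--, p(0)=1, p(<0)=0).
DP table for k = 0..80: p(0)=1, p(1)=1, p(2)=2, p(3)=3, p(4)=5, p(5)=7, p(6)=11, p(7)=15, p(8)=22, p(9)=30, p(10)=42, p(11)=56, p(12)=77, p(13)=101, p(14)=135, p(15)=176, p(16)=231, p(17)=297, p(18)=385, p(19)=490, p(20)=627, p(21)=792, p(22)=1002, p(23)=1255, p(24)=1575, p(25)=1958, p(26)=2436, p(27)=3010, p(28)=3718, p(29)=4565, p(30)=5604, p(31)=6842, p(32)=8349, p(33)=10143, p(34)=12310, p(35)=14883, p(36)=17977, p(37)=21637, p(38)=26015, p(39)=31185, p(40)=37338, p(41)=44583, p(42)=53174, p(43)=63261, p(44)=75175, p(45)=89134, p(46)=105558, p(47)=124754, p(48)=147273, p(49)=173525, p(50)=204226, p(51)=239943, p(52)=281589, p(53)=329931, p(54)=386155, p(55)=451276, p(56)=526823, p(57)=614154, p(58)=715220, p(59)=831820, p(60)=966467, p(61)=1121505, p(62)=1300156, p(63)=1505499, p(64)=1741630, p(65)=2012558, p(66)=2323520, p(67)=2679689, p(68)=3087735, p(69)=3554345, p(70)=4087968, p(71)=4697205, p(72)=5392783, p(73)=6185689, p(74)=7089500, p(75)=8118264, p(76)=9289091, p(77)=10619863, p(78)=12132164, p(79)=13848650, p(80)=15796476.
Final step: p(81) = p(80) + p(79) - p(76) - p(74) + p(69) + p(66) - p(59) - p(55) + p(46) + p(41) - p(30) - p(24) + p(11) + p(4)
= 15796476 + 13848650 - 9289091 - 7089500 + 3554345 + 2323520 - 831820 - 451276 + 105558 + 44583 - 5604 - 1575 + 56 + 5
= 18004327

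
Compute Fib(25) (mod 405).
100

Matrix identity: Q^n = [[F_(n+1), F_n], [F_n, F_(n-1)]] with Q = [[1,1],[1,0]].
n = 25 = 11001₂. Square-and-multiply, entries mod 405:
Q^1 = [[1,1],[1,0]]
Q^3 = (Q^1)²·Q = [[3,2],[2,1]]
Q^6 = (Q^3)² = [[13,8],[8,5]]
Q^12 = (Q^6)² = [[233,144],[144,89]]
Q^25 = (Q^12)²·Q = [[298,100],[100,198]]
F_25 mod 405 = Q^25[0][1] = 100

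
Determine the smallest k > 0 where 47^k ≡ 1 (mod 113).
112

113 is prime, so ord(47) divides φ(113) = 112.
Divisors of 112: 1, 2, 4, 7, 8, 14, 16, 28, 56, 112.
Repeated squaring: 47^1 ≡ 47, 47^2 ≡ 62, 47^4 ≡ 2, 47^8 ≡ 4, 47^16 ≡ 16, 47^32 ≡ 30, 47^64 ≡ 109 (mod 113).
Test 47^d mod 113 for each divisor d in increasing order:
47^1 ≡ 47
47^2 ≡ 62
47^4 ≡ 2
47^7 = 47^4·47^2·47^1 ≡ 65
47^8 ≡ 4
47^14 = 47^8·47^4·47^2 ≡ 44
47^16 ≡ 16
47^28 = 47^16·47^8·47^4 ≡ 15
47^56 = 47^32·47^16·47^8 ≡ 112
47^112 = 47^64·47^32·47^16 ≡ 1  ← first divisor giving 1
The order is 112.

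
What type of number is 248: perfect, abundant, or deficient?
deficient

Proper divisors of 248: sum = 1 + 2 + 4 + 8 + 31 + 62 + 124 = 232
Since 232 < 248, 248 is deficient.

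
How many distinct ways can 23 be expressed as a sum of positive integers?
1255

p(n) counts ways to write n as a sum of positive integers (order ignored).
Euler's pentagonal recurrence: p(k) = p(k-1) + p(k-2) - p(k-5) - p(k-7) + p(k-12) + p(k-15) - ... (offsets j(3j∓1)/2, signs ++--, p(0)=1, p(<0)=0).
DP table for k = 0..22: p(0)=1, p(1)=1, p(2)=2, p(3)=3, p(4)=5, p(5)=7, p(6)=11, p(7)=15, p(8)=22, p(9)=30, p(10)=42, p(11)=56, p(12)=77, p(13)=101, p(14)=135, p(15)=176, p(16)=231, p(17)=297, p(18)=385, p(19)=490, p(20)=627, p(21)=792, p(22)=1002.
Final step: p(23) = p(22) + p(21) - p(18) - p(16) + p(11) + p(8) - p(1)
= 1002 + 792 - 385 - 231 + 56 + 22 - 1
= 1255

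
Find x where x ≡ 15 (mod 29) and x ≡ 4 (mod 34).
276

Using Chinese Remainder Theorem:
M = 29 × 34 = 986
M1 = 34, M2 = 29
y1 = 34^(-1) mod 29 = 6
y2 = 29^(-1) mod 34 = 27
x = (15×34×6 + 4×29×27) mod 986 = 276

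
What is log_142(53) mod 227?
170

Baby-step giant-step with step n = ⌈√227⌉ = 16.
Baby steps 142^j mod 227 (j:value) for j=0..15: 0:1, 1:142, 2:188, 3:137, 4:159, 5:105, 6:155, 7:218, 8:84, 9:124, 10:129, 11:158, 12:190, 13:194, 14:81, 15:152.
Giant-step multiplier: 142^(-16) ≡ 142^(226-16) = 142^210 ≡ 12 (mod 227).
Giant steps γ_i = 53·12^i mod 227: γ_0=53, γ_1=182, γ_2=141, γ_3=103, γ_4=101, γ_5=77, γ_6=16, γ_7=192, γ_8=34, γ_9=181, γ_10=129 (in table at j=10).
x = i·n + j = 10·16 + 10 = 170.
Check: 142^170 ≡ 53 (mod 227).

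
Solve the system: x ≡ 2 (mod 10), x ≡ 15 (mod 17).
32

Using Chinese Remainder Theorem:
M = 10 × 17 = 170
M1 = 17, M2 = 10
y1 = 17^(-1) mod 10 = 3
y2 = 10^(-1) mod 17 = 12
x = (2×17×3 + 15×10×12) mod 170 = 32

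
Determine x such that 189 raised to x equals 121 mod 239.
174

Baby-step giant-step with step n = ⌈√239⌉ = 16.
Baby steps 189^j mod 239 (j:value) for j=0..15: 0:1, 1:189, 2:110, 3:236, 4:150, 5:148, 6:9, 7:28, 8:34, 9:212, 10:155, 11:137, 12:81, 13:13, 14:67, 15:235.
Giant-step multiplier: 189^(-16) ≡ 189^(238-16) = 189^222 ≡ 49 (mod 239).
Giant steps γ_i = 121·49^i mod 239: γ_0=121, γ_1=193, γ_2=136, γ_3=211, γ_4=62, γ_5=170, γ_6=204, γ_7=197, γ_8=93, γ_9=16, γ_10=67 (in table at j=14).
x = i·n + j = 10·16 + 14 = 174.
Check: 189^174 ≡ 121 (mod 239).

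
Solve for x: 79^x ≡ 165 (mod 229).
132

Baby-step giant-step with step n = ⌈√229⌉ = 16.
Baby steps 79^j mod 229 (j:value) for j=0..15: 0:1, 1:79, 2:58, 3:2, 4:158, 5:116, 6:4, 7:87, 8:3, 9:8, 10:174, 11:6, 12:16, 13:119, 14:12, 15:32.
Giant-step multiplier: 79^(-16) ≡ 79^(228-16) = 79^212 ≡ 51 (mod 229).
Giant steps γ_i = 165·51^i mod 229: γ_0=165, γ_1=171, γ_2=19, γ_3=53, γ_4=184, γ_5=224, γ_6=203, γ_7=48, γ_8=158 (in table at j=4).
x = i·n + j = 8·16 + 4 = 132.
Check: 79^132 ≡ 165 (mod 229).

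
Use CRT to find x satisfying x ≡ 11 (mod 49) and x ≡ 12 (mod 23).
403

Using Chinese Remainder Theorem:
M = 49 × 23 = 1127
M1 = 23, M2 = 49
y1 = 23^(-1) mod 49 = 32
y2 = 49^(-1) mod 23 = 8
x = (11×23×32 + 12×49×8) mod 1127 = 403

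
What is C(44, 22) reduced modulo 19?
2

Using Lucas' theorem:
Write n=44 and k=22 in base 19:
n in base 19: [2, 6]
k in base 19: [1, 3]
C(44,22) mod 19 = ∏ C(n_i, k_i) mod 19
Digit binomials (mod 19): C(2,1) = 2; C(6,3) = 20 ≡ 1
Product: 2 × 1 = 2 ≡ 2 (mod 19)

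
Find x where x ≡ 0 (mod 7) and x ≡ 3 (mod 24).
147

Using Chinese Remainder Theorem:
M = 7 × 24 = 168
M1 = 24, M2 = 7
y1 = 24^(-1) mod 7 = 5
y2 = 7^(-1) mod 24 = 7
x = (0×24×5 + 3×7×7) mod 168 = 147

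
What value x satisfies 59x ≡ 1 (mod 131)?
20

gcd(59, 131) = 1, so the inverse exists.
Extended Euclidean algorithm on (131, 59):
131 = 2 × 59 + 13  ⟹  13 = (1)·131 + (-2)·59
59 = 4 × 13 + 7  ⟹  7 = (-4)·131 + (9)·59
13 = 1 × 7 + 6  ⟹  6 = (5)·131 + (-11)·59
7 = 1 × 6 + 1  ⟹  1 = (-9)·131 + (20)·59
So (20)·59 ≡ 1 (mod 131), i.e. 59^(-1) ≡ 20 (mod 131).
Check: 59 × 20 = 1180 ≡ 1 (mod 131)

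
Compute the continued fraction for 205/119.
[1; 1, 2, 1, 1, 1, 1, 6]

Euclidean algorithm steps:
205 = 1 × 119 + 86
119 = 1 × 86 + 33
86 = 2 × 33 + 20
33 = 1 × 20 + 13
20 = 1 × 13 + 7
13 = 1 × 7 + 6
7 = 1 × 6 + 1
6 = 6 × 1 + 0
Continued fraction: [1; 1, 2, 1, 1, 1, 1, 6]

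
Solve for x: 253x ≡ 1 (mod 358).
75

gcd(253, 358) = 1, so the inverse exists.
Extended Euclidean algorithm on (358, 253):
358 = 1 × 253 + 105  ⟹  105 = (1)·358 + (-1)·253
253 = 2 × 105 + 43  ⟹  43 = (-2)·358 + (3)·253
105 = 2 × 43 + 19  ⟹  19 = (5)·358 + (-7)·253
43 = 2 × 19 + 5  ⟹  5 = (-12)·358 + (17)·253
19 = 3 × 5 + 4  ⟹  4 = (41)·358 + (-58)·253
5 = 1 × 4 + 1  ⟹  1 = (-53)·358 + (75)·253
So (75)·253 ≡ 1 (mod 358), i.e. 253^(-1) ≡ 75 (mod 358).
Check: 253 × 75 = 18975 ≡ 1 (mod 358)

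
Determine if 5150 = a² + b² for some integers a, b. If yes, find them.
Not possible

Factorization: 5150 = 2 × 5^2 × 103
By Fermat: n is sum of two squares iff every prime p ≡ 3 (mod 4) appears to even power.
Prime(s) ≡ 3 (mod 4) with odd exponent: [(103, 1)]
Therefore 5150 cannot be expressed as a² + b².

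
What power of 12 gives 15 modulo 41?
31

Baby-step giant-step with step n = ⌈√41⌉ = 7.
Baby steps 12^j mod 41 (j:value) for j=0..6: 0:1, 1:12, 2:21, 3:6, 4:31, 5:3, 6:36.
Giant-step multiplier: 12^(-7) ≡ 12^(40-7) = 12^33 ≡ 28 (mod 41).
Giant steps γ_i = 15·28^i mod 41: γ_0=15, γ_1=10, γ_2=34, γ_3=9, γ_4=6 (in table at j=3).
x = i·n + j = 4·7 + 3 = 31.
Check: 12^31 ≡ 15 (mod 41).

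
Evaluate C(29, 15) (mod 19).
0

Using Lucas' theorem:
Write n=29 and k=15 in base 19:
n in base 19: [1, 10]
k in base 19: [0, 15]
C(29,15) mod 19 = ∏ C(n_i, k_i) mod 19
Digit binomials (mod 19): C(1,0) = 1; C(10,15) = 0 (k_i > n_i)
Product: 1 × 0 = 0 ≡ 0 (mod 19)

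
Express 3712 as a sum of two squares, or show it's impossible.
24² + 56² (a=24, b=56)

Factorization: 3712 = 2^7 × 29
By Fermat: n is sum of two squares iff every prime p ≡ 3 (mod 4) appears to even power.
All primes ≡ 3 (mod 4) appear to even power.
Search a = 0, 1, 2, … for 3712 - a² a perfect square: first hit at a = 24: 3712 - 576 = 3136 = 56².
3712 = 24² + 56² = 576 + 3136 ✓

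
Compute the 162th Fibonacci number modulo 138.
100

Matrix identity: Q^n = [[F_(n+1), F_n], [F_n, F_(n-1)]] with Q = [[1,1],[1,0]].
n = 162 = 10100010₂. Square-and-multiply, entries mod 138:
Q^1 = [[1,1],[1,0]]
Q^2 = (Q^1)² = [[2,1],[1,1]]
Q^5 = (Q^2)²·Q = [[8,5],[5,3]]
Q^10 = (Q^5)² = [[89,55],[55,34]]
Q^20 = (Q^10)² = [[44,3],[3,41]]
Q^40 = (Q^20)² = [[13,117],[117,34]]
Q^81 = (Q^40)²·Q = [[37,58],[58,117]]
Q^162 = (Q^81)² = [[41,100],[100,79]]
F_162 mod 138 = Q^162[0][1] = 100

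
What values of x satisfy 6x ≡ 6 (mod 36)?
x ≡ 1 (mod 6)

gcd(6, 36) = 6, which divides 6, so solutions exist.
Divide through by 6: x ≡ 1 (mod 6).
The coefficient of x is now 1, so x ≡ 1 (mod 6).
Check: 6 × 1 = 6 ≡ 6 (mod 36).
x ≡ 1 (mod 6), giving 6 solutions mod 36.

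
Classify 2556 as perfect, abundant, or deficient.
abundant

Proper divisors of 2556: sum = 1 + 2 + 3 + 4 + 6 + 9 + 12 + 18 + ... + 426 + 639 + 852 + 1278 (17 divisors) = 3996
Since 3996 > 2556, 2556 is abundant.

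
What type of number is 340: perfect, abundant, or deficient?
abundant

Proper divisors of 340: sum = 1 + 2 + 4 + 5 + 10 + 17 + 20 + 34 + 68 + 85 + 170 = 416
Since 416 > 340, 340 is abundant.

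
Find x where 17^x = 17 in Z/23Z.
1

Baby-step giant-step with step n = ⌈√23⌉ = 5.
Baby steps 17^j mod 23 (j:value) for j=0..4: 0:1, 1:17, 2:13, 3:14, 4:8.
h = 17 is already in the table at j=1, so x = 1.
Check: 17^1 ≡ 17 (mod 23).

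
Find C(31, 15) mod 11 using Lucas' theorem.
10

Using Lucas' theorem:
Write n=31 and k=15 in base 11:
n in base 11: [2, 9]
k in base 11: [1, 4]
C(31,15) mod 11 = ∏ C(n_i, k_i) mod 11
Digit binomials (mod 11): C(2,1) = 2; C(9,4) = 126 ≡ 5
Product: 2 × 5 = 10 ≡ 10 (mod 11)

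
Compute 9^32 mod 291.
255

Repeated squaring. Binary of 32 = 100000.
9^1 ≡ 9 (mod 291); 9^2 ≡ 81 (mod 291); 9^4 ≡ 159 (mod 291); 9^8 ≡ 255 (mod 291); 9^16 ≡ 132 (mod 291); 9^32 ≡ 255 (mod 291)
9^32 = 9^32 ≡ 255 (mod 291)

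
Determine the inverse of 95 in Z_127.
123

gcd(95, 127) = 1, so the inverse exists.
Extended Euclidean algorithm on (127, 95):
127 = 1 × 95 + 32  ⟹  32 = (1)·127 + (-1)·95
95 = 2 × 32 + 31  ⟹  31 = (-2)·127 + (3)·95
32 = 1 × 31 + 1  ⟹  1 = (3)·127 + (-4)·95
So (-4)·95 ≡ 1 (mod 127), i.e. 95^(-1) ≡ -4 ≡ 123 (mod 127).
Check: 95 × 123 = 11685 ≡ 1 (mod 127)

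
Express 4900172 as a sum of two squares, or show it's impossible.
Not possible

Factorization: 4900172 = 2^2 × 107^3
By Fermat: n is sum of two squares iff every prime p ≡ 3 (mod 4) appears to even power.
Prime(s) ≡ 3 (mod 4) with odd exponent: [(107, 3)]
Therefore 4900172 cannot be expressed as a² + b².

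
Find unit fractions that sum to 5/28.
1/6 + 1/84

Greedy algorithm:
5/28: ceiling(28/5) = 6, use 1/6
1/84: ceiling(84/1) = 84, use 1/84
Result: 5/28 = 1/6 + 1/84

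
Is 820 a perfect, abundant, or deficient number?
abundant

Proper divisors of 820: sum = 1 + 2 + 4 + 5 + 10 + 20 + 41 + 82 + 164 + 205 + 410 = 944
Since 944 > 820, 820 is abundant.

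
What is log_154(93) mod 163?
146

Baby-step giant-step with step n = ⌈√163⌉ = 13.
Baby steps 154^j mod 163 (j:value) for j=0..12: 0:1, 1:154, 2:81, 3:86, 4:41, 5:120, 6:61, 7:103, 8:51, 9:30, 10:56, 11:148, 12:135.
Giant-step multiplier: 154^(-13) ≡ 154^(162-13) = 154^149 ≡ 11 (mod 163).
Giant steps γ_i = 93·11^i mod 163: γ_0=93, γ_1=45, γ_2=6, γ_3=66, γ_4=74, γ_5=162, γ_6=152, γ_7=42, γ_8=136, γ_9=29, γ_10=156, γ_11=86 (in table at j=3).
x = i·n + j = 11·13 + 3 = 146.
Check: 154^146 ≡ 93 (mod 163).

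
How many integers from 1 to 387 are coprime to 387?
252

387 = 3^2 × 43
φ(n) = n × ∏(1 - 1/p) for each prime p dividing n
φ(387) = 387 × (1 - 1/3) × (1 - 1/43) = 252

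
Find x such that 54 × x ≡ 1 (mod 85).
74

gcd(54, 85) = 1, so the inverse exists.
Extended Euclidean algorithm on (85, 54):
85 = 1 × 54 + 31  ⟹  31 = (1)·85 + (-1)·54
54 = 1 × 31 + 23  ⟹  23 = (-1)·85 + (2)·54
31 = 1 × 23 + 8  ⟹  8 = (2)·85 + (-3)·54
23 = 2 × 8 + 7  ⟹  7 = (-5)·85 + (8)·54
8 = 1 × 7 + 1  ⟹  1 = (7)·85 + (-11)·54
So (-11)·54 ≡ 1 (mod 85), i.e. 54^(-1) ≡ -11 ≡ 74 (mod 85).
Check: 54 × 74 = 3996 ≡ 1 (mod 85)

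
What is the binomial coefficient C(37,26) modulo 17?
0

Using Lucas' theorem:
Write n=37 and k=26 in base 17:
n in base 17: [2, 3]
k in base 17: [1, 9]
C(37,26) mod 17 = ∏ C(n_i, k_i) mod 17
Digit binomials (mod 17): C(2,1) = 2; C(3,9) = 0 (k_i > n_i)
Product: 2 × 0 = 0 ≡ 0 (mod 17)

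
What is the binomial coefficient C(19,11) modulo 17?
0

Using Lucas' theorem:
Write n=19 and k=11 in base 17:
n in base 17: [1, 2]
k in base 17: [0, 11]
C(19,11) mod 17 = ∏ C(n_i, k_i) mod 17
Digit binomials (mod 17): C(1,0) = 1; C(2,11) = 0 (k_i > n_i)
Product: 1 × 0 = 0 ≡ 0 (mod 17)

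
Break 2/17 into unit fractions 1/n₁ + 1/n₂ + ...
1/9 + 1/153

Greedy algorithm:
2/17: ceiling(17/2) = 9, use 1/9
1/153: ceiling(153/1) = 153, use 1/153
Result: 2/17 = 1/9 + 1/153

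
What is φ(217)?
180

217 = 7 × 31
φ(n) = n × ∏(1 - 1/p) for each prime p dividing n
φ(217) = 217 × (1 - 1/7) × (1 - 1/31) = 180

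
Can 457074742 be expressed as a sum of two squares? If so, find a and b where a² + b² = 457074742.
Not possible

Factorization: 457074742 = 2 × 29 × 199^3
By Fermat: n is sum of two squares iff every prime p ≡ 3 (mod 4) appears to even power.
Prime(s) ≡ 3 (mod 4) with odd exponent: [(199, 3)]
Therefore 457074742 cannot be expressed as a² + b².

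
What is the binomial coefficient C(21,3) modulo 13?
4

Using Lucas' theorem:
Write n=21 and k=3 in base 13:
n in base 13: [1, 8]
k in base 13: [0, 3]
C(21,3) mod 13 = ∏ C(n_i, k_i) mod 13
Digit binomials (mod 13): C(1,0) = 1; C(8,3) = 56 ≡ 4
Product: 1 × 4 = 4 ≡ 4 (mod 13)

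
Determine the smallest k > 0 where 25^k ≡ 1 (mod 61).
15

61 is prime, so ord(25) divides φ(61) = 60.
Divisors of 60: 1, 2, 3, 4, 5, 6, 10, 12, 15, 20, 30, 60.
Repeated squaring: 25^1 ≡ 25, 25^2 ≡ 15, 25^4 ≡ 42, 25^8 ≡ 56, 25^16 ≡ 25, 25^32 ≡ 15 (mod 61).
Test 25^d mod 61 for each divisor d in increasing order:
25^1 ≡ 25
25^2 ≡ 15
25^3 = 25^2·25^1 ≡ 9
25^4 ≡ 42
25^5 = 25^4·25^1 ≡ 13
25^6 = 25^4·25^2 ≡ 20
25^10 = 25^8·25^2 ≡ 47
25^12 = 25^8·25^4 ≡ 34
25^15 = 25^8·25^4·25^2·25^1 ≡ 1  ← first divisor giving 1
The order is 15.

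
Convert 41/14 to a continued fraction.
[2; 1, 13]

Euclidean algorithm steps:
41 = 2 × 14 + 13
14 = 1 × 13 + 1
13 = 13 × 1 + 0
Continued fraction: [2; 1, 13]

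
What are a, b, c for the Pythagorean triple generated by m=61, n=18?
(3397, 2196, 4045)

Euclid's formula: a = m² - n², b = 2mn, c = m² + n²
m = 61, n = 18
a = 61² - 18² = 3721 - 324 = 3397
b = 2 × 61 × 18 = 2196
c = 61² + 18² = 3721 + 324 = 4045
Verification: 3397² + 2196² = 11539609 + 4822416 = 16362025 = 4045² ✓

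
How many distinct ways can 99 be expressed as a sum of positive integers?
169229875

p(n) counts ways to write n as a sum of positive integers (order ignored).
Euler's pentagonal recurrence: p(k) = p(k-1) + p(k-2) - p(k-5) - p(k-7) + p(k-12) + p(k-15) - ... (offsets j(3j∓1)/2, signs ++--, p(0)=1, p(<0)=0).
DP table for k = 0..98: p(0)=1, p(1)=1, p(2)=2, p(3)=3, p(4)=5, p(5)=7, p(6)=11, p(7)=15, p(8)=22, p(9)=30, p(10)=42, p(11)=56, p(12)=77, p(13)=101, p(14)=135, p(15)=176, p(16)=231, p(17)=297, p(18)=385, p(19)=490, p(20)=627, p(21)=792, p(22)=1002, p(23)=1255, p(24)=1575, p(25)=1958, p(26)=2436, p(27)=3010, p(28)=3718, p(29)=4565, p(30)=5604, p(31)=6842, p(32)=8349, p(33)=10143, p(34)=12310, p(35)=14883, p(36)=17977, p(37)=21637, p(38)=26015, p(39)=31185, p(40)=37338, p(41)=44583, p(42)=53174, p(43)=63261, p(44)=75175, p(45)=89134, p(46)=105558, p(47)=124754, p(48)=147273, p(49)=173525, p(50)=204226, p(51)=239943, p(52)=281589, p(53)=329931, p(54)=386155, p(55)=451276, p(56)=526823, p(57)=614154, p(58)=715220, p(59)=831820, p(60)=966467, p(61)=1121505, p(62)=1300156, p(63)=1505499, p(64)=1741630, p(65)=2012558, p(66)=2323520, p(67)=2679689, p(68)=3087735, p(69)=3554345, p(70)=4087968, p(71)=4697205, p(72)=5392783, p(73)=6185689, p(74)=7089500, p(75)=8118264, p(76)=9289091, p(77)=10619863, p(78)=12132164, p(79)=13848650, p(80)=15796476, p(81)=18004327, p(82)=20506255, p(83)=23338469, p(84)=26543660, p(85)=30167357, p(86)=34262962, p(87)=38887673, p(88)=44108109, p(89)=49995925, p(90)=56634173, p(91)=64112359, p(92)=72533807, p(93)=82010177, p(94)=92669720, p(95)=104651419, p(96)=118114304, p(97)=133230930, p(98)=150198136.
Final step: p(99) = p(98) + p(97) - p(94) - p(92) + p(87) + p(84) - p(77) - p(73) + p(64) + p(59) - p(48) - p(42) + p(29) + p(22) - p(7)
= 150198136 + 133230930 - 92669720 - 72533807 + 38887673 + 26543660 - 10619863 - 6185689 + 1741630 + 831820 - 147273 - 53174 + 4565 + 1002 - 15
= 169229875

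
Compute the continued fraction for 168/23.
[7; 3, 3, 2]

Euclidean algorithm steps:
168 = 7 × 23 + 7
23 = 3 × 7 + 2
7 = 3 × 2 + 1
2 = 2 × 1 + 0
Continued fraction: [7; 3, 3, 2]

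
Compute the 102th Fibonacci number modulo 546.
218

Matrix identity: Q^n = [[F_(n+1), F_n], [F_n, F_(n-1)]] with Q = [[1,1],[1,0]].
n = 102 = 1100110₂. Square-and-multiply, entries mod 546:
Q^1 = [[1,1],[1,0]]
Q^3 = (Q^1)²·Q = [[3,2],[2,1]]
Q^6 = (Q^3)² = [[13,8],[8,5]]
Q^12 = (Q^6)² = [[233,144],[144,89]]
Q^25 = (Q^12)²·Q = [[181,223],[223,504]]
Q^51 = (Q^25)²·Q = [[465,44],[44,421]]
Q^102 = (Q^51)² = [[307,218],[218,89]]
F_102 mod 546 = Q^102[0][1] = 218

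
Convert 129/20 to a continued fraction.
[6; 2, 4, 2]

Euclidean algorithm steps:
129 = 6 × 20 + 9
20 = 2 × 9 + 2
9 = 4 × 2 + 1
2 = 2 × 1 + 0
Continued fraction: [6; 2, 4, 2]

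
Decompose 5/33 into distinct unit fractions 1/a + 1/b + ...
1/7 + 1/116 + 1/26796

Greedy algorithm:
5/33: ceiling(33/5) = 7, use 1/7
2/231: ceiling(231/2) = 116, use 1/116
1/26796: ceiling(26796/1) = 26796, use 1/26796
Result: 5/33 = 1/7 + 1/116 + 1/26796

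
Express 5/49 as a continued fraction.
[0; 9, 1, 4]

Euclidean algorithm steps:
5 = 0 × 49 + 5
49 = 9 × 5 + 4
5 = 1 × 4 + 1
4 = 4 × 1 + 0
Continued fraction: [0; 9, 1, 4]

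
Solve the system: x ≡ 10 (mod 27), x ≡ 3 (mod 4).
91

Using Chinese Remainder Theorem:
M = 27 × 4 = 108
M1 = 4, M2 = 27
y1 = 4^(-1) mod 27 = 7
y2 = 27^(-1) mod 4 = 3
x = (10×4×7 + 3×27×3) mod 108 = 91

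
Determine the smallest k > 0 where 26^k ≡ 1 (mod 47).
46

47 is prime, so ord(26) divides φ(47) = 46.
Divisors of 46: 1, 2, 23, 46.
Repeated squaring: 26^1 ≡ 26, 26^2 ≡ 18, 26^4 ≡ 42, 26^8 ≡ 25, 26^16 ≡ 14, 26^32 ≡ 8 (mod 47).
Test 26^d mod 47 for each divisor d in increasing order:
26^1 ≡ 26
26^2 ≡ 18
26^23 = 26^16·26^4·26^2·26^1 ≡ 46
26^46 = 26^32·26^8·26^4·26^2 ≡ 1  ← first divisor giving 1
The order is 46.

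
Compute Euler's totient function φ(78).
24

78 = 2 × 3 × 13
φ(n) = n × ∏(1 - 1/p) for each prime p dividing n
φ(78) = 78 × (1 - 1/2) × (1 - 1/3) × (1 - 1/13) = 24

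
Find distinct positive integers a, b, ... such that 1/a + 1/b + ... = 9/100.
1/12 + 1/150

Greedy algorithm:
9/100: ceiling(100/9) = 12, use 1/12
1/150: ceiling(150/1) = 150, use 1/150
Result: 9/100 = 1/12 + 1/150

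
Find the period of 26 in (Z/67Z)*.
33

67 is prime, so ord(26) divides φ(67) = 66.
Divisors of 66: 1, 2, 3, 6, 11, 22, 33, 66.
Repeated squaring: 26^1 ≡ 26, 26^2 ≡ 6, 26^4 ≡ 36, 26^8 ≡ 23, 26^16 ≡ 60, 26^32 ≡ 49, 26^64 ≡ 56 (mod 67).
Test 26^d mod 67 for each divisor d in increasing order:
26^1 ≡ 26
26^2 ≡ 6
26^3 = 26^2·26^1 ≡ 22
26^6 = 26^4·26^2 ≡ 15
26^11 = 26^8·26^2·26^1 ≡ 37
26^22 = 26^16·26^4·26^2 ≡ 29
26^33 = 26^32·26^1 ≡ 1  ← first divisor giving 1
The order is 33.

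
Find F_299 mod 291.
92

Matrix identity: Q^n = [[F_(n+1), F_n], [F_n, F_(n-1)]] with Q = [[1,1],[1,0]].
n = 299 = 100101011₂. Square-and-multiply, entries mod 291:
Q^1 = [[1,1],[1,0]]
Q^2 = (Q^1)² = [[2,1],[1,1]]
Q^4 = (Q^2)² = [[5,3],[3,2]]
Q^9 = (Q^4)²·Q = [[55,34],[34,21]]
Q^18 = (Q^9)² = [[107,256],[256,142]]
Q^37 = (Q^18)²·Q = [[176,161],[161,15]]
Q^74 = (Q^37)² = [[152,196],[196,247]]
Q^149 = (Q^74)²·Q = [[44,119],[119,216]]
Q^299 = (Q^149)²·Q = [[186,92],[92,94]]
F_299 mod 291 = Q^299[0][1] = 92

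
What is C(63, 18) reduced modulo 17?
2

Using Lucas' theorem:
Write n=63 and k=18 in base 17:
n in base 17: [3, 12]
k in base 17: [1, 1]
C(63,18) mod 17 = ∏ C(n_i, k_i) mod 17
Digit binomials (mod 17): C(3,1) = 3; C(12,1) = 12
Product: 3 × 12 = 36 ≡ 2 (mod 17)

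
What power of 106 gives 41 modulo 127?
118

Baby-step giant-step with step n = ⌈√127⌉ = 12.
Baby steps 106^j mod 127 (j:value) for j=0..11: 0:1, 1:106, 2:60, 3:10, 4:44, 5:92, 6:100, 7:59, 8:31, 9:111, 10:82, 11:56.
Giant-step multiplier: 106^(-12) ≡ 106^(126-12) = 106^114 ≡ 50 (mod 127).
Giant steps γ_i = 41·50^i mod 127: γ_0=41, γ_1=18, γ_2=11, γ_3=42, γ_4=68, γ_5=98, γ_6=74, γ_7=17, γ_8=88, γ_9=82 (in table at j=10).
x = i·n + j = 9·12 + 10 = 118.
Check: 106^118 ≡ 41 (mod 127).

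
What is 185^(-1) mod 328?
289

gcd(185, 328) = 1, so the inverse exists.
Extended Euclidean algorithm on (328, 185):
328 = 1 × 185 + 143  ⟹  143 = (1)·328 + (-1)·185
185 = 1 × 143 + 42  ⟹  42 = (-1)·328 + (2)·185
143 = 3 × 42 + 17  ⟹  17 = (4)·328 + (-7)·185
42 = 2 × 17 + 8  ⟹  8 = (-9)·328 + (16)·185
17 = 2 × 8 + 1  ⟹  1 = (22)·328 + (-39)·185
So (-39)·185 ≡ 1 (mod 328), i.e. 185^(-1) ≡ -39 ≡ 289 (mod 328).
Check: 185 × 289 = 53465 ≡ 1 (mod 328)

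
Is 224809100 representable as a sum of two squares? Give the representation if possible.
Not possible

Factorization: 224809100 = 2^2 × 5^2 × 131^3
By Fermat: n is sum of two squares iff every prime p ≡ 3 (mod 4) appears to even power.
Prime(s) ≡ 3 (mod 4) with odd exponent: [(131, 3)]
Therefore 224809100 cannot be expressed as a² + b².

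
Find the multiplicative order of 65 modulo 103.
102

103 is prime, so ord(65) divides φ(103) = 102.
Divisors of 102: 1, 2, 3, 6, 17, 34, 51, 102.
Repeated squaring: 65^1 ≡ 65, 65^2 ≡ 2, 65^4 ≡ 4, 65^8 ≡ 16, 65^16 ≡ 50, 65^32 ≡ 28, 65^64 ≡ 63 (mod 103).
Test 65^d mod 103 for each divisor d in increasing order:
65^1 ≡ 65
65^2 ≡ 2
65^3 = 65^2·65^1 ≡ 27
65^6 = 65^4·65^2 ≡ 8
65^17 = 65^16·65^1 ≡ 57
65^34 = 65^32·65^2 ≡ 56
65^51 = 65^32·65^16·65^2·65^1 ≡ 102
65^102 = 65^64·65^32·65^4·65^2 ≡ 1  ← first divisor giving 1
The order is 102.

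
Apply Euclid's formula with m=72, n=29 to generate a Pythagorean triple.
(4343, 4176, 6025)

Euclid's formula: a = m² - n², b = 2mn, c = m² + n²
m = 72, n = 29
a = 72² - 29² = 5184 - 841 = 4343
b = 2 × 72 × 29 = 4176
c = 72² + 29² = 5184 + 841 = 6025
Verification: 4343² + 4176² = 18861649 + 17438976 = 36300625 = 6025² ✓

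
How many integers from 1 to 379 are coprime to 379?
378

379 = 379
φ(n) = n × ∏(1 - 1/p) for each prime p dividing n
φ(379) = 379 × (1 - 1/379) = 378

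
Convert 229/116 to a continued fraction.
[1; 1, 37, 1, 2]

Euclidean algorithm steps:
229 = 1 × 116 + 113
116 = 1 × 113 + 3
113 = 37 × 3 + 2
3 = 1 × 2 + 1
2 = 2 × 1 + 0
Continued fraction: [1; 1, 37, 1, 2]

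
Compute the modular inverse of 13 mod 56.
13

gcd(13, 56) = 1, so the inverse exists.
Extended Euclidean algorithm on (56, 13):
56 = 4 × 13 + 4  ⟹  4 = (1)·56 + (-4)·13
13 = 3 × 4 + 1  ⟹  1 = (-3)·56 + (13)·13
So (13)·13 ≡ 1 (mod 56), i.e. 13^(-1) ≡ 13 (mod 56).
Check: 13 × 13 = 169 ≡ 1 (mod 56)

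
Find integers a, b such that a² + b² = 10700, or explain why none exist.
Not possible

Factorization: 10700 = 2^2 × 5^2 × 107
By Fermat: n is sum of two squares iff every prime p ≡ 3 (mod 4) appears to even power.
Prime(s) ≡ 3 (mod 4) with odd exponent: [(107, 1)]
Therefore 10700 cannot be expressed as a² + b².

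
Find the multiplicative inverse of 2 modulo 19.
10

gcd(2, 19) = 1, so the inverse exists.
Extended Euclidean algorithm on (19, 2):
19 = 9 × 2 + 1  ⟹  1 = (1)·19 + (-9)·2
So (-9)·2 ≡ 1 (mod 19), i.e. 2^(-1) ≡ -9 ≡ 10 (mod 19).
Check: 2 × 10 = 20 ≡ 1 (mod 19)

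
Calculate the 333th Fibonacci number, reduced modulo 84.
2

Matrix identity: Q^n = [[F_(n+1), F_n], [F_n, F_(n-1)]] with Q = [[1,1],[1,0]].
n = 333 = 101001101₂. Square-and-multiply, entries mod 84:
Q^1 = [[1,1],[1,0]]
Q^2 = (Q^1)² = [[2,1],[1,1]]
Q^5 = (Q^2)²·Q = [[8,5],[5,3]]
Q^10 = (Q^5)² = [[5,55],[55,34]]
Q^20 = (Q^10)² = [[26,45],[45,65]]
Q^41 = (Q^20)²·Q = [[76,13],[13,63]]
Q^83 = (Q^41)²·Q = [[24,65],[65,43]]
Q^166 = (Q^83)² = [[13,71],[71,26]]
Q^333 = (Q^166)²·Q = [[83,2],[2,81]]
F_333 mod 84 = Q^333[0][1] = 2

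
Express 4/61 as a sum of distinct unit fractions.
1/16 + 1/326 + 1/159088

Greedy algorithm:
4/61: ceiling(61/4) = 16, use 1/16
3/976: ceiling(976/3) = 326, use 1/326
1/159088: ceiling(159088/1) = 159088, use 1/159088
Result: 4/61 = 1/16 + 1/326 + 1/159088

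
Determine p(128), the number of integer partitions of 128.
4351078600

p(n) counts ways to write n as a sum of positive integers (order ignored).
Euler's pentagonal recurrence: p(k) = p(k-1) + p(k-2) - p(k-5) - p(k-7) + p(k-12) + p(k-15) - ... (offsets j(3j∓1)/2, signs ++--, p(0)=1, p(<0)=0).
DP table for k = 0..127: p(0)=1, p(1)=1, p(2)=2, p(3)=3, p(4)=5, p(5)=7, p(6)=11, p(7)=15, p(8)=22, p(9)=30, p(10)=42, p(11)=56, p(12)=77, p(13)=101, p(14)=135, p(15)=176, p(16)=231, p(17)=297, p(18)=385, p(19)=490, p(20)=627, p(21)=792, p(22)=1002, p(23)=1255, p(24)=1575, p(25)=1958, p(26)=2436, p(27)=3010, p(28)=3718, p(29)=4565, p(30)=5604, p(31)=6842, p(32)=8349, p(33)=10143, p(34)=12310, p(35)=14883, p(36)=17977, p(37)=21637, p(38)=26015, p(39)=31185, p(40)=37338, p(41)=44583, p(42)=53174, p(43)=63261, p(44)=75175, p(45)=89134, p(46)=105558, p(47)=124754, p(48)=147273, p(49)=173525, p(50)=204226, p(51)=239943, p(52)=281589, p(53)=329931, p(54)=386155, p(55)=451276, p(56)=526823, p(57)=614154, p(58)=715220, p(59)=831820, p(60)=966467, p(61)=1121505, p(62)=1300156, p(63)=1505499, p(64)=1741630, p(65)=2012558, p(66)=2323520, p(67)=2679689, p(68)=3087735, p(69)=3554345, p(70)=4087968, p(71)=4697205, p(72)=5392783, p(73)=6185689, p(74)=7089500, p(75)=8118264, p(76)=9289091, p(77)=10619863, p(78)=12132164, p(79)=13848650, p(80)=15796476, p(81)=18004327, p(82)=20506255, p(83)=23338469, p(84)=26543660, p(85)=30167357, p(86)=34262962, p(87)=38887673, p(88)=44108109, p(89)=49995925, p(90)=56634173, p(91)=64112359, p(92)=72533807, p(93)=82010177, p(94)=92669720, p(95)=104651419, p(96)=118114304, p(97)=133230930, p(98)=150198136, p(99)=169229875, p(100)=190569292, p(101)=214481126, p(102)=241265379, p(103)=271248950, p(104)=304801365, p(105)=342325709, p(106)=384276336, p(107)=431149389, p(108)=483502844, p(109)=541946240, p(110)=607163746, p(111)=679903203, p(112)=761002156, p(113)=851376628, p(114)=952050665, p(115)=1064144451, p(116)=1188908248, p(117)=1327710076, p(118)=1482074143, p(119)=1653668665, p(120)=1844349560, p(121)=2056148051, p(122)=2291320912, p(123)=2552338241, p(124)=2841940500, p(125)=3163127352, p(126)=3519222692, p(127)=3913864295.
Final step: p(128) = p(127) + p(126) - p(123) - p(121) + p(116) + p(113) - p(106) - p(102) + p(93) + p(88) - p(77) - p(71) + p(58) + p(51) - p(36) - p(28) + p(11) + p(2)
= 3913864295 + 3519222692 - 2552338241 - 2056148051 + 1188908248 + 851376628 - 384276336 - 241265379 + 82010177 + 44108109 - 10619863 - 4697205 + 715220 + 239943 - 17977 - 3718 + 56 + 2
= 4351078600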